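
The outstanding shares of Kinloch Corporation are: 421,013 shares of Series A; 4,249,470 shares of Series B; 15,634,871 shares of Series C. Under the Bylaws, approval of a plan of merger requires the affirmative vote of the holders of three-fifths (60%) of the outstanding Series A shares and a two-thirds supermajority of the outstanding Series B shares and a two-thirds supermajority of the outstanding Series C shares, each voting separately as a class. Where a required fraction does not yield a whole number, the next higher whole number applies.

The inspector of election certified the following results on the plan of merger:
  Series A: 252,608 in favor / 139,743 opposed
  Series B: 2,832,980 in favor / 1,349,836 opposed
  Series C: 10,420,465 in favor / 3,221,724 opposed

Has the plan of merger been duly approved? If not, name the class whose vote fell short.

Not approved — the Series C shares did not give the required vote.

Series A: 3/5 of 421013 = 252607.80, rounded up to 252608; 252,608 required, 252,608 in favor — approved.
Series B: 2/3 of 4249470 = 2832980; 2,832,980 required, 2,832,980 in favor — approved.
Series C: 2/3 of 15634871 = 10423247.33, rounded up to 10423248; 10,423,248 required, 10,420,465 in favor — not approved.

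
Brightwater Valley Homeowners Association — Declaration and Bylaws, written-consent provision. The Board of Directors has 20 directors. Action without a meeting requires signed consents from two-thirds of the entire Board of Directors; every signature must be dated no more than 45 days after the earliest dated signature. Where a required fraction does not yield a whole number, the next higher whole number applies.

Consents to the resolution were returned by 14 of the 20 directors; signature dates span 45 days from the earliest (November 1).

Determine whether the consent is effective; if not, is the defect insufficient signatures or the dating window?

Effective — both the signature and dating-window requirements are satisfied.

Signatures required: two-thirds of 20 — 2/3 of 20 = 13.33, rounded up to 14, so 14 needed; 14 signed. Sufficient.
Dating window: the latest signature is 45 days after the earliest; the limit is 45 days. Within the window.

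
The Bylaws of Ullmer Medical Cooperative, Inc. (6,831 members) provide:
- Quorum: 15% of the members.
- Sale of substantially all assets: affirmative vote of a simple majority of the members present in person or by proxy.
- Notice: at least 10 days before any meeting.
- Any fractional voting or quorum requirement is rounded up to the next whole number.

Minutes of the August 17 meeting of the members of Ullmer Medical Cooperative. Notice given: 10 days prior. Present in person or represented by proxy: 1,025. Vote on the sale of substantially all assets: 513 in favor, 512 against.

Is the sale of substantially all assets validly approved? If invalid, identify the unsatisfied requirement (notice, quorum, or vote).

Notice: 10 days given; 10 required. Satisfied.
Quorum: 15% of 6,831 = 1,024.65, rounded up to 1,025; 1,025 present. Satisfied.
Vote: requires a majority of those present (1,025); a majority of 1025 is 513, so 513 needed; 513 in favor. Satisfied.

Valid — all requirements satisfied.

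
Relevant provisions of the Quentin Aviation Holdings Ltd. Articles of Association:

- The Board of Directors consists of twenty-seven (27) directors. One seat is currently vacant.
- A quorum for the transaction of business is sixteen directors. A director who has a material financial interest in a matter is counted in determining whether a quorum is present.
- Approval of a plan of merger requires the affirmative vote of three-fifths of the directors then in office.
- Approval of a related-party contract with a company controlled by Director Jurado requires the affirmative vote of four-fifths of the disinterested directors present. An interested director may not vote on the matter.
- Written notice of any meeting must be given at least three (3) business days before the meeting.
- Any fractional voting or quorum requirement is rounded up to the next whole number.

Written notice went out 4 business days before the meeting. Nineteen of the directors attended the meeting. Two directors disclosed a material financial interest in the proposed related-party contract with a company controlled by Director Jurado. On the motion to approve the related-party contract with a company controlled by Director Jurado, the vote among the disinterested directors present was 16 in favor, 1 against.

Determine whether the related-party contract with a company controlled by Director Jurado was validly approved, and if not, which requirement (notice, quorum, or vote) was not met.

Valid — all requirements satisfied.

Notice: 4 business days given; 3 required (4 ≥ 3). Satisfied.
Quorum: 19 present (interested directors count toward quorum); quorum is 16. Satisfied.
Vote: the related-party contract with a company controlled by Director Jurado requires four-fifths of the disinterested directors present (19 − 2 = 17). 4/5 of 17 = 13.60, rounded up to 14, so 14 affirmative votes are needed; 16 voted in favor. Satisfied.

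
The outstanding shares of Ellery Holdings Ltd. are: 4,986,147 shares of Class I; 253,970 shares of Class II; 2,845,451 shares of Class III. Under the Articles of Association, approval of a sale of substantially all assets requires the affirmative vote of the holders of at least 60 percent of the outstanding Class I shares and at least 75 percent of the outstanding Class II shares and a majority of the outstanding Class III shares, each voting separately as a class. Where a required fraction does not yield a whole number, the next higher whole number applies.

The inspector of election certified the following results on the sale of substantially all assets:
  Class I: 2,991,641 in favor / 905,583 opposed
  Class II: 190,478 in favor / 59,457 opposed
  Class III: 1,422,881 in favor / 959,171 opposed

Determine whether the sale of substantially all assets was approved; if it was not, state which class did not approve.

Class I: 3/5 of 4986147 = 2991688.20, rounded up to 2991689; 2,991,689 required, 2,991,641 in favor — not approved.
Class II: 3/4 of 253970 = 190477.50, rounded up to 190478; 190,478 required, 190,478 in favor — approved.
Class III: a majority of 2845451 is 1422726; 1,422,726 required, 1,422,881 in favor — approved.

Not approved — the Class I shares did not give the required vote.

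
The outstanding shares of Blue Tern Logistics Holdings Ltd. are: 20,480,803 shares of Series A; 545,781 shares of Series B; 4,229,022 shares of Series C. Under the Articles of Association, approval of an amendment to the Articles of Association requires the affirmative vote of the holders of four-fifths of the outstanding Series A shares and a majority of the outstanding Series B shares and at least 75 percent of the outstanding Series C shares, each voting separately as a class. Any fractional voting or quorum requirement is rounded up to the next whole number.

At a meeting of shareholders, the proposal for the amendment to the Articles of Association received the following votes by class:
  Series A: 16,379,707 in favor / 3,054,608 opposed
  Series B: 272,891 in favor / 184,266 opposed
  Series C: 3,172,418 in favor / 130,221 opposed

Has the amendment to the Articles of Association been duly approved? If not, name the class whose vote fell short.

Series A: 4/5 of 20480803 = 16384642.40, rounded up to 16384643; 16,384,643 required, 16,379,707 in favor — not approved.
Series B: a majority of 545781 is 272891; 272,891 required, 272,891 in favor — approved.
Series C: 3/4 of 4229022 = 3171766.50, rounded up to 3171767; 3,171,767 required, 3,172,418 in favor — approved.

Not approved — the Series A shares did not give the required vote.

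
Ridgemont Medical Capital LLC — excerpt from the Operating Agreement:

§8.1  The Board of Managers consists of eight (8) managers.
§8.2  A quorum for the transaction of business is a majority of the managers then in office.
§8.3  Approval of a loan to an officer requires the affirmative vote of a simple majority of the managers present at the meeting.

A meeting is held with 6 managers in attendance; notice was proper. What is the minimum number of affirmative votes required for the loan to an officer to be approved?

The loan to an officer requires a majority of the managers present (6).
A majority of 6 is 4.

4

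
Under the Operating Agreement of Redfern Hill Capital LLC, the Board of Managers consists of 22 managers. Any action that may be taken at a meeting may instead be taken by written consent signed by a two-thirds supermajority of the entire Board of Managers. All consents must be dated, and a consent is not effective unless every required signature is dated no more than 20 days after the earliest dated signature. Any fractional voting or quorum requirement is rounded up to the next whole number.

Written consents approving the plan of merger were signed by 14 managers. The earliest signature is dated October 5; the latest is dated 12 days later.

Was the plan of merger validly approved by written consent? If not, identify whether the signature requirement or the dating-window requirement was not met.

Not effective — insufficient signatures.

Signatures required: a two-thirds supermajority of 22 — 2/3 of 22 = 14.67, rounded up to 15, so 15 needed; 14 signed. Insufficient.
Dating window: the latest signature is 12 days after the earliest; the limit is 20 days. Within the window.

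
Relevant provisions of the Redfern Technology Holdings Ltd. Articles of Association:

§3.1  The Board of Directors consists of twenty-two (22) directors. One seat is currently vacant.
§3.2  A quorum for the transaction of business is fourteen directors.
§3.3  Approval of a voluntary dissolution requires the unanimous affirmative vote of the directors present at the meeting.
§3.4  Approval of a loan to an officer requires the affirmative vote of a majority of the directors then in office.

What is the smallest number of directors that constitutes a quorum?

The quorum is fixed at 14.

14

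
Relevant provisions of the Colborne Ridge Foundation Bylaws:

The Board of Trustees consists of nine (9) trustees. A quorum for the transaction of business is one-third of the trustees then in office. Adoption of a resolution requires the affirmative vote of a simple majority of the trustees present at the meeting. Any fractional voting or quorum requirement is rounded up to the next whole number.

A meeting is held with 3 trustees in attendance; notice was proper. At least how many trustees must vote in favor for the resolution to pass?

The resolution requires a majority of the trustees present (3).
A majority of 3 is 2.

2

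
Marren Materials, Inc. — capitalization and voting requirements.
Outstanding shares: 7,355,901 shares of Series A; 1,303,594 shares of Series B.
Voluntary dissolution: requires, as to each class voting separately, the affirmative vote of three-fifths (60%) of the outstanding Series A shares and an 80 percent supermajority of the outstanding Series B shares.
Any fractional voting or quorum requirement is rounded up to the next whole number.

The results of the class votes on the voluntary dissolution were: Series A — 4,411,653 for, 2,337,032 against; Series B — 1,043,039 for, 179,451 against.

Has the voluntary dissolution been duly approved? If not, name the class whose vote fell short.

Series A: 3/5 of 7355901 = 4413540.60, rounded up to 4413541; 4,413,541 required, 4,411,653 in favor — not approved.
Series B: 4/5 of 1303594 = 1042875.20, rounded up to 1042876; 1,042,876 required, 1,043,039 in favor — approved.

Not approved — the Series A shares did not give the required vote.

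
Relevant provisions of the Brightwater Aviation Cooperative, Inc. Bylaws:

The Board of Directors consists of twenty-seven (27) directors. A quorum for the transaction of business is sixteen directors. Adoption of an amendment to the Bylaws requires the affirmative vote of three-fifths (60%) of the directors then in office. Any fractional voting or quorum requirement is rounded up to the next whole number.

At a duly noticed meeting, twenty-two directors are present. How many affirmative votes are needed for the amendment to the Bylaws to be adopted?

17

The amendment to the Bylaws requires three-fifths of the directors then in office (27).
3/5 of 27 = 16.20, rounded up to 17.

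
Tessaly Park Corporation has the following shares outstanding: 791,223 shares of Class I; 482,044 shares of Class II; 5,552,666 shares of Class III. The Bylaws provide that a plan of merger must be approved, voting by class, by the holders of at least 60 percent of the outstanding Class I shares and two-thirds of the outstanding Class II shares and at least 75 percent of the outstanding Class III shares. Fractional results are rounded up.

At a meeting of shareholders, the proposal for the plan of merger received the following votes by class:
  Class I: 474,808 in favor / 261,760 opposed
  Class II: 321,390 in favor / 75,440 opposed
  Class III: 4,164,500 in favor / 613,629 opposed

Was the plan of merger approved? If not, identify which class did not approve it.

Class I: 3/5 of 791223 = 474733.80, rounded up to 474734; 474,734 required, 474,808 in favor — approved.
Class II: 2/3 of 482044 = 321362.67, rounded up to 321363; 321,363 required, 321,390 in favor — approved.
Class III: 3/4 of 5552666 = 4164499.50, rounded up to 4164500; 4,164,500 required, 4,164,500 in favor — approved.

Approved — every class gave the required vote.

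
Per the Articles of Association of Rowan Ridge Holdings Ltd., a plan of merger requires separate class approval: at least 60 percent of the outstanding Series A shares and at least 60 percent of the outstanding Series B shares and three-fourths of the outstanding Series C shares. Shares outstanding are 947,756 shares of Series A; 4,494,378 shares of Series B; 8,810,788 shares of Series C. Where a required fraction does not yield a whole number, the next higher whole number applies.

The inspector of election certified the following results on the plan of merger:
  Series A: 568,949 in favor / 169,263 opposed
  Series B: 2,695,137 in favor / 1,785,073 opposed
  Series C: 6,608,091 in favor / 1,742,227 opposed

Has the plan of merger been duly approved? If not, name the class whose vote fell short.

Not approved — the Series B shares did not give the required vote.

Series A: 3/5 of 947756 = 568653.60, rounded up to 568654; 568,654 required, 568,949 in favor — approved.
Series B: 3/5 of 4494378 = 2696626.80, rounded up to 2696627; 2,696,627 required, 2,695,137 in favor — not approved.
Series C: 3/4 of 8810788 = 6608091; 6,608,091 required, 6,608,091 in favor — approved.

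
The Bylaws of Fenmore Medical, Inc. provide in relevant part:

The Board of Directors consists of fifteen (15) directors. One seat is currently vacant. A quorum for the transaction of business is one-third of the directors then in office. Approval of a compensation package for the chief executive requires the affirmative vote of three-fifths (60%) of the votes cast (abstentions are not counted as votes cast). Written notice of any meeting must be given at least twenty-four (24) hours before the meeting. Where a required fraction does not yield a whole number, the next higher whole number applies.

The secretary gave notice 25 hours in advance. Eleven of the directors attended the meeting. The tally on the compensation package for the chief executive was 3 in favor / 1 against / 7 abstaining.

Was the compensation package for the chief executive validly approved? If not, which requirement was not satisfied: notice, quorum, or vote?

Notice: 25 hours given; 24 required (25 ≥ 24). Satisfied.
Quorum: 11 present; quorum is 5. Satisfied.
Vote: the compensation package for the chief executive requires three-fifths of the votes cast (11 present − 7 abstaining = 4). 3/5 of 4 = 2.40, rounded up to 3, so 3 affirmative votes are needed; 3 voted in favor. Satisfied.

Valid — all requirements satisfied.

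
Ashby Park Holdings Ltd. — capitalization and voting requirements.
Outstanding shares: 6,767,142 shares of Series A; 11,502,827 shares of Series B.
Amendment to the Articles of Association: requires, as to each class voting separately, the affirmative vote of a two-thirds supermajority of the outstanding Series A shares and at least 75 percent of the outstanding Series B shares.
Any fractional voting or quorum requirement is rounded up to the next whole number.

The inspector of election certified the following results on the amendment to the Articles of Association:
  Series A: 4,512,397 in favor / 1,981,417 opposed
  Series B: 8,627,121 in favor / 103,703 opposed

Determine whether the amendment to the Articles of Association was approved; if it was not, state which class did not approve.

Series A: 2/3 of 6767142 = 4511428; 4,511,428 required, 4,512,397 in favor — approved.
Series B: 3/4 of 11502827 = 8627120.25, rounded up to 8627121; 8,627,121 required, 8,627,121 in favor — approved.

Approved — every class gave the required vote.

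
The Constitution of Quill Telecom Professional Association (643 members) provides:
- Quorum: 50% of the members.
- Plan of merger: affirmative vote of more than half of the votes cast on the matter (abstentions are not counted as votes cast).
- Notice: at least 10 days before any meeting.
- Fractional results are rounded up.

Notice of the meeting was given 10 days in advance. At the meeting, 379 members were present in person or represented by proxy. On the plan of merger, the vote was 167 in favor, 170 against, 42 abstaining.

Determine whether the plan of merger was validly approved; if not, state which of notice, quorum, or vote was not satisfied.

Notice: 10 days given; 10 required. Satisfied.
Quorum: 50% of 643 = 321.50, rounded up to 322; 379 present. Satisfied.
Vote: requires a majority of the votes cast (379 − 42 abstaining = 337); a majority of 337 is 169, so 169 needed; 167 in favor. Not satisfied.

Invalid — vote requirement not satisfied.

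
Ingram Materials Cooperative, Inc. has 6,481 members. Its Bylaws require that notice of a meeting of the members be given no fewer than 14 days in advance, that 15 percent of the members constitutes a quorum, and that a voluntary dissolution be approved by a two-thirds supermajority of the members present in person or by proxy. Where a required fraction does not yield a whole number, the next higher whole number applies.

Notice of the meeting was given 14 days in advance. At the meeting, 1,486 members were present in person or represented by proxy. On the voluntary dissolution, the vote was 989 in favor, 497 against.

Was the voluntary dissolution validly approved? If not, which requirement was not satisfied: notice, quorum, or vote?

Notice: 14 days given; 14 required. Satisfied.
Quorum: 15% of 6,481 = 972.15, rounded up to 973; 1,486 present. Satisfied.
Vote: requires two-thirds of those present (1,486); 2/3 of 1486 = 990.67, rounded up to 991, so 991 needed; 989 in favor. Not satisfied.

Invalid — vote requirement not satisfied.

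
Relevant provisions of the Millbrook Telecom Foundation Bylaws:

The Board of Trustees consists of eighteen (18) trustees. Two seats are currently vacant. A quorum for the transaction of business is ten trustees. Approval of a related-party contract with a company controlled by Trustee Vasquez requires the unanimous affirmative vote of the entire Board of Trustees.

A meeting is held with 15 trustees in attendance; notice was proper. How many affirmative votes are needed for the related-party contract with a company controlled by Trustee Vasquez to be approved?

18

The related-party contract with a company controlled by Trustee Vasquez requires the unanimous vote of the entire Board of Trustees (18).
Unanimous means all 18.
(Only 15 can vote, so the related-party contract with a company controlled by Trustee Vasquez cannot pass at this meeting, but the required vote is still 18.)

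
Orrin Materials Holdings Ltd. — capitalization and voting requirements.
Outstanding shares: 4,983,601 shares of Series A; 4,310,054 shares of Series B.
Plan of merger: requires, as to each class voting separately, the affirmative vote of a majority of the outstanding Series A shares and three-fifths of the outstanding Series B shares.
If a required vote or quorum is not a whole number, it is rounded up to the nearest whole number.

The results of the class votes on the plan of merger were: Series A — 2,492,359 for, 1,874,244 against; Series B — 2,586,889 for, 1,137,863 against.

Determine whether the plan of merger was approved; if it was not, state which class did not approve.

Series A: a majority of 4983601 is 2491801; 2,491,801 required, 2,492,359 in favor — approved.
Series B: 3/5 of 4310054 = 2586032.40, rounded up to 2586033; 2,586,033 required, 2,586,889 in favor — approved.

Approved — every class gave the required vote.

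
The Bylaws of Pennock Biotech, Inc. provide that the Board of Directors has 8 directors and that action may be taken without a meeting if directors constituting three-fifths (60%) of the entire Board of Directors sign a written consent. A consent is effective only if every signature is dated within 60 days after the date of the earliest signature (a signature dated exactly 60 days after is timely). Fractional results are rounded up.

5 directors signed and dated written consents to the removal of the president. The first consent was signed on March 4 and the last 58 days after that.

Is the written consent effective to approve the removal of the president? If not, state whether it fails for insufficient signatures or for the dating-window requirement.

Signatures required: three-fifths (60%) of 8 — 3/5 of 8 = 4.80, rounded up to 5, so 5 needed; 5 signed. Sufficient.
Dating window: the latest signature is 58 days after the earliest; the limit is 60 days. Within the window.

Effective — both the signature and dating-window requirements are satisfied.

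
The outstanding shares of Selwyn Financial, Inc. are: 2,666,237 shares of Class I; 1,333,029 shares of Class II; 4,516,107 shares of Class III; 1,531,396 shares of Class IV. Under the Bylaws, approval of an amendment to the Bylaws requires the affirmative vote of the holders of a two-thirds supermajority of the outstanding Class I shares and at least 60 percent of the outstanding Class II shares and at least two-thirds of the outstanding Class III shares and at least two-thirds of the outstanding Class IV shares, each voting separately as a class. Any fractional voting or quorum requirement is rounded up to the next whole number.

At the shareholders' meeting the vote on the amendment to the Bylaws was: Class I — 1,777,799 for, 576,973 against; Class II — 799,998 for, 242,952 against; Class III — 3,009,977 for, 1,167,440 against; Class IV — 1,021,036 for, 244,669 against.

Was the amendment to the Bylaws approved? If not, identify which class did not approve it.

Class I: 2/3 of 2666237 = 1777491.33, rounded up to 1777492; 1,777,492 required, 1,777,799 in favor — approved.
Class II: 3/5 of 1333029 = 799817.40, rounded up to 799818; 799,818 required, 799,998 in favor — approved.
Class III: 2/3 of 4516107 = 3010738; 3,010,738 required, 3,009,977 in favor — not approved.
Class IV: 2/3 of 1531396 = 1020930.67, rounded up to 1020931; 1,020,931 required, 1,021,036 in favor — approved.

Not approved — the Class III shares did not give the required vote.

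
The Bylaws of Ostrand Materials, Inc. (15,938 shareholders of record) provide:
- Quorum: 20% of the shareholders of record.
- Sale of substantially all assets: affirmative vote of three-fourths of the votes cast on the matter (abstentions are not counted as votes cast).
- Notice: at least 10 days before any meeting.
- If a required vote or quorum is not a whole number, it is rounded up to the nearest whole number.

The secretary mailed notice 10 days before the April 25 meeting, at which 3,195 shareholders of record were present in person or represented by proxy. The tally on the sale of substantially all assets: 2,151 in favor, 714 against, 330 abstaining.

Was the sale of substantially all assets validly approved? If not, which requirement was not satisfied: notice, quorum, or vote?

Notice: 10 days given; 10 required. Satisfied.
Quorum: 20% of 15,938 = 3,187.60, rounded up to 3,188; 3,195 present. Satisfied.
Vote: requires three-fourths of the votes cast (3,195 − 330 abstaining = 2,865); 3/4 of 2865 = 2148.75, rounded up to 2149, so 2,149 needed; 2,151 in favor. Satisfied.

Valid — all requirements satisfied.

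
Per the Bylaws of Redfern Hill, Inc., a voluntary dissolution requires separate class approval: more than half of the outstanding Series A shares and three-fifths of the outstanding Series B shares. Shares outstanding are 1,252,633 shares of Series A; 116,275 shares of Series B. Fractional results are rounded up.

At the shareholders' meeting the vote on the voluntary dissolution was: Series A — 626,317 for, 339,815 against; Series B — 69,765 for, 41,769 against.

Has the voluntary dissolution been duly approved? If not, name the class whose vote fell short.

Approved — every class gave the required vote.

Series A: a majority of 1252633 is 626317; 626,317 required, 626,317 in favor — approved.
Series B: 3/5 of 116275 = 69765; 69,765 required, 69,765 in favor — approved.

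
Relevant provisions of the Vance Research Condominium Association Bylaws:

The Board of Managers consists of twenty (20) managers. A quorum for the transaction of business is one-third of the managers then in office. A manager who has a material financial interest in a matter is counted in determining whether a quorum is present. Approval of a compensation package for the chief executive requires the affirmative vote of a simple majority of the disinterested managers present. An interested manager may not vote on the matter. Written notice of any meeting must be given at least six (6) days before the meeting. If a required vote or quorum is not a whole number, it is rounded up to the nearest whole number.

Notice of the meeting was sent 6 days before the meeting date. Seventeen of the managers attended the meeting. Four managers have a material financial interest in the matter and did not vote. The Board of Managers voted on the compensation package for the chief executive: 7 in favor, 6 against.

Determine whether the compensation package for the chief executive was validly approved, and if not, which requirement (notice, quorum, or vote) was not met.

Notice: 6 days given; 6 required (6 ≥ 6). Satisfied.
Quorum: 17 present (interested managers count toward quorum); quorum is 7. Satisfied.
Vote: the compensation package for the chief executive requires a majority of the disinterested managers present (17 − 4 = 13). A majority of 13 is 7, so 7 affirmative votes are needed; 7 voted in favor. Satisfied.

Valid — all requirements satisfied.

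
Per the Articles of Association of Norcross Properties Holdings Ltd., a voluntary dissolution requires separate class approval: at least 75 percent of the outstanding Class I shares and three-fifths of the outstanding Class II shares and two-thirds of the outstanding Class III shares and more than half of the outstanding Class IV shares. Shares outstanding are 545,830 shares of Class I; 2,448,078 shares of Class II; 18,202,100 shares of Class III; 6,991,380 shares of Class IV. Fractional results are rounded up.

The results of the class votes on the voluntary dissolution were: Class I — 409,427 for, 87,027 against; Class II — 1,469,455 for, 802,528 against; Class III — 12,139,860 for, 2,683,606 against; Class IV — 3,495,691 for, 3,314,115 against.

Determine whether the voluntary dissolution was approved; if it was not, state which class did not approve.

Approved — every class gave the required vote.

Class I: 3/4 of 545830 = 409372.50, rounded up to 409373; 409,373 required, 409,427 in favor — approved.
Class II: 3/5 of 2448078 = 1468846.80, rounded up to 1468847; 1,468,847 required, 1,469,455 in favor — approved.
Class III: 2/3 of 18202100 = 12134733.33, rounded up to 12134734; 12,134,734 required, 12,139,860 in favor — approved.
Class IV: a majority of 6991380 is 3495691; 3,495,691 required, 3,495,691 in favor — approved.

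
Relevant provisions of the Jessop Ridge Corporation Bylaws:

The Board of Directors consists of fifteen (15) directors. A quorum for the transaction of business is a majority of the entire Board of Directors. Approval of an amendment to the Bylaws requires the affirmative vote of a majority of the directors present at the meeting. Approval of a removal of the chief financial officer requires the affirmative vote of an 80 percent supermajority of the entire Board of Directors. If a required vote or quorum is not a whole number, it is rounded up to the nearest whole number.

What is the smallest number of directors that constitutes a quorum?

8

A majority of 15 is 8.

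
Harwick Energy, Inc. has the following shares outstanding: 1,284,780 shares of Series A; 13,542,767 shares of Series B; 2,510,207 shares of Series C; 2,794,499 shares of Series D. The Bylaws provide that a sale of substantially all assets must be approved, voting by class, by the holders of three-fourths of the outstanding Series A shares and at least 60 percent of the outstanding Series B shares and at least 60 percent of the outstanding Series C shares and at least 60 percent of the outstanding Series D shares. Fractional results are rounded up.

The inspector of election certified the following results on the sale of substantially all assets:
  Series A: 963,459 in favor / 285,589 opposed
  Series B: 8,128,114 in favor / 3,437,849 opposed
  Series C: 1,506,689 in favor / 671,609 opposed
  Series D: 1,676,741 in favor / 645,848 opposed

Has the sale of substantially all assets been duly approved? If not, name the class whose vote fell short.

Series A: 3/4 of 1284780 = 963585; 963,585 required, 963,459 in favor — not approved.
Series B: 3/5 of 13542767 = 8125660.20, rounded up to 8125661; 8,125,661 required, 8,128,114 in favor — approved.
Series C: 3/5 of 2510207 = 1506124.20, rounded up to 1506125; 1,506,125 required, 1,506,689 in favor — approved.
Series D: 3/5 of 2794499 = 1676699.40, rounded up to 1676700; 1,676,700 required, 1,676,741 in favor — approved.

Not approved — the Series A shares did not give the required vote.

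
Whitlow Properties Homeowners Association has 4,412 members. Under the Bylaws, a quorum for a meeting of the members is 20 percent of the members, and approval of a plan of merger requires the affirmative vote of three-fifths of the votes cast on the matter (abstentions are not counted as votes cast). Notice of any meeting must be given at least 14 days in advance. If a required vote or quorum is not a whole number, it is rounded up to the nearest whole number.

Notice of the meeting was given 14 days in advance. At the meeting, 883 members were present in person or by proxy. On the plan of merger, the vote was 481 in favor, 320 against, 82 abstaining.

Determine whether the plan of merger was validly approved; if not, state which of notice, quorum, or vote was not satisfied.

Notice: 14 days given; 14 required. Satisfied.
Quorum: 20% of 4,412 = 882.40, rounded up to 883; 883 present. Satisfied.
Vote: requires three-fifths of the votes cast (883 − 82 abstaining = 801); 3/5 of 801 = 480.60, rounded up to 481, so 481 needed; 481 in favor. Satisfied.

Valid — all requirements satisfied.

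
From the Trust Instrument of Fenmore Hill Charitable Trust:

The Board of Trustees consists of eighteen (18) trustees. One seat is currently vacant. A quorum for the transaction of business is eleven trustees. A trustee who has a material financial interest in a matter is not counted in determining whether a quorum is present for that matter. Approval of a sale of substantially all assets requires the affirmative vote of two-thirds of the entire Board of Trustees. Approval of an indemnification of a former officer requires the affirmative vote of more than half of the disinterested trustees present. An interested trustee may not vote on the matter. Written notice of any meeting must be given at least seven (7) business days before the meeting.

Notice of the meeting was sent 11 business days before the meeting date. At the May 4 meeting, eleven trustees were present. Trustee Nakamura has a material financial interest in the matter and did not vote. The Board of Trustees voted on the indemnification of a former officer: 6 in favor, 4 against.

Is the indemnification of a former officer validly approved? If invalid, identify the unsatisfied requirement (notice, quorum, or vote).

Invalid — quorum requirement not satisfied.

Notice: 11 business days given; 7 required (11 ≥ 7). Satisfied.
Quorum: 11 present, but the 1 interested trustee does not count, leaving 10. Quorum is 11. Not satisfied.
Vote: the indemnification of a former officer requires a majority of the disinterested trustees present (11 − 1 = 10). A majority of 10 is 6, so 6 affirmative votes are needed; 6 voted in favor. Satisfied. (Moot — without a quorum no business can be validly transacted.)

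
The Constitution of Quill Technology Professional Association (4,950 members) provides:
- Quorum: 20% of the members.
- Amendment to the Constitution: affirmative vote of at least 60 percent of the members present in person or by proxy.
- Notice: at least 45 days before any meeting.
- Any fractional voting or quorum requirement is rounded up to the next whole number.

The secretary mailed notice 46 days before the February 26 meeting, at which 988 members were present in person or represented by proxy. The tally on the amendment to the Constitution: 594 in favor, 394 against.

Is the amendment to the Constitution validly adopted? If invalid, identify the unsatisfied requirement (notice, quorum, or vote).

Invalid — quorum requirement not satisfied.

Notice: 46 days given; 45 required. Satisfied.
Quorum: 20% of 4,950 = 990; 988 present. Not satisfied.
Vote: requires three-fifths of those present (988); 3/5 of 988 = 592.80, rounded up to 593, so 593 needed; 594 in favor. Satisfied.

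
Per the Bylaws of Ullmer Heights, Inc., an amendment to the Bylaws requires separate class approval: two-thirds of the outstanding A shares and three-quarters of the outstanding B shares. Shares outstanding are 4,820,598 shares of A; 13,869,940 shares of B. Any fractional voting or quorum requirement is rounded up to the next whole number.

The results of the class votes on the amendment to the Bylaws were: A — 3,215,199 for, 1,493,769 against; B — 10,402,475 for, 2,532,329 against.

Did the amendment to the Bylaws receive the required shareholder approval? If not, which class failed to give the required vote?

Approved — every class gave the required vote.

A: 2/3 of 4820598 = 3213732; 3,213,732 required, 3,215,199 in favor — approved.
B: 3/4 of 13869940 = 10402455; 10,402,455 required, 10,402,475 in favor — approved.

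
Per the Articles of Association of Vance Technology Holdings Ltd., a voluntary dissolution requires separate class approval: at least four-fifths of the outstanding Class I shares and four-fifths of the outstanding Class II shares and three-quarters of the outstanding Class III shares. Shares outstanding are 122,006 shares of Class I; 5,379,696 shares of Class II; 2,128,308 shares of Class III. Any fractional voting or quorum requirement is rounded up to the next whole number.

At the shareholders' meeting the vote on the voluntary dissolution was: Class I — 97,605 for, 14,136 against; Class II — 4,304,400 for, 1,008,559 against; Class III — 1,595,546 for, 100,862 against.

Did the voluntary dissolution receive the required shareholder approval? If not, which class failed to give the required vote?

Not approved — the Class III shares did not give the required vote.

Class I: 4/5 of 122006 = 97604.80, rounded up to 97605; 97,605 required, 97,605 in favor — approved.
Class II: 4/5 of 5379696 = 4303756.80, rounded up to 4303757; 4,303,757 required, 4,304,400 in favor — approved.
Class III: 3/4 of 2128308 = 1596231; 1,596,231 required, 1,595,546 in favor — not approved.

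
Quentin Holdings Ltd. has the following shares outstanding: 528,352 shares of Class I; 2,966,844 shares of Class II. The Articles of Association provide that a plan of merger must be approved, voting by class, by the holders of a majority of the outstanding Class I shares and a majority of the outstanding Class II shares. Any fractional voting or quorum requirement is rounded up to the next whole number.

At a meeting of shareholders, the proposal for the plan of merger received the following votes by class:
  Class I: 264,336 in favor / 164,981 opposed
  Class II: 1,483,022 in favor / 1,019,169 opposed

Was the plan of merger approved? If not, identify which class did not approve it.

Not approved — the Class II shares did not give the required vote.

Class I: a majority of 528352 is 264177; 264,177 required, 264,336 in favor — approved.
Class II: a majority of 2966844 is 1483423; 1,483,423 required, 1,483,022 in favor — not approved.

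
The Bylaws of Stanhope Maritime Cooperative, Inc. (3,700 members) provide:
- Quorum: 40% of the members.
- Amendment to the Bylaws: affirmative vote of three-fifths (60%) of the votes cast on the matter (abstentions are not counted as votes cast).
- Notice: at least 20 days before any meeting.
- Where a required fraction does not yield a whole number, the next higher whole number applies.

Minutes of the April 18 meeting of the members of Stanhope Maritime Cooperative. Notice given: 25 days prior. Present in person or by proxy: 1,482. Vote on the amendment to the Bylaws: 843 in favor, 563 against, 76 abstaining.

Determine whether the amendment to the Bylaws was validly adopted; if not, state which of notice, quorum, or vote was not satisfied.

Notice: 25 days given; 20 required. Satisfied.
Quorum: 40% of 3,700 = 1,480; 1,482 present. Satisfied.
Vote: requires three-fifths of the votes cast (1,482 − 76 abstaining = 1,406); 3/5 of 1406 = 843.60, rounded up to 844, so 844 needed; 843 in favor. Not satisfied.

Invalid — vote requirement not satisfied.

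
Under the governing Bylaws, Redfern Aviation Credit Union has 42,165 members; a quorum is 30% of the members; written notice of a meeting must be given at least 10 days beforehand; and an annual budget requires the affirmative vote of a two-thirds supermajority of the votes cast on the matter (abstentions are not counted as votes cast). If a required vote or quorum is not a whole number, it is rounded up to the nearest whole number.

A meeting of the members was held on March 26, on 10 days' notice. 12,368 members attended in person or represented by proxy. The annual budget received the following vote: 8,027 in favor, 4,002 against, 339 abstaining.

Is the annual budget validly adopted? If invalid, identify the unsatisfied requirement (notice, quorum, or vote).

Notice: 10 days given; 10 required. Satisfied.
Quorum: 30% of 42,165 = 12,649.50, rounded up to 12,650; 12,368 present. Not satisfied.
Vote: requires two-thirds of the votes cast (12,368 − 339 abstaining = 12,029); 2/3 of 12029 = 8019.33, rounded up to 8020, so 8,020 needed; 8,027 in favor. Satisfied.

Invalid — quorum requirement not satisfied.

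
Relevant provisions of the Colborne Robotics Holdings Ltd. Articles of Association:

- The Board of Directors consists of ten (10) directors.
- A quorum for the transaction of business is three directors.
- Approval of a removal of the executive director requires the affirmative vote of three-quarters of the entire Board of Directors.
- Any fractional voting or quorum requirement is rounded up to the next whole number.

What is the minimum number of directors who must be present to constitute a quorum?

3

The quorum is fixed at 3.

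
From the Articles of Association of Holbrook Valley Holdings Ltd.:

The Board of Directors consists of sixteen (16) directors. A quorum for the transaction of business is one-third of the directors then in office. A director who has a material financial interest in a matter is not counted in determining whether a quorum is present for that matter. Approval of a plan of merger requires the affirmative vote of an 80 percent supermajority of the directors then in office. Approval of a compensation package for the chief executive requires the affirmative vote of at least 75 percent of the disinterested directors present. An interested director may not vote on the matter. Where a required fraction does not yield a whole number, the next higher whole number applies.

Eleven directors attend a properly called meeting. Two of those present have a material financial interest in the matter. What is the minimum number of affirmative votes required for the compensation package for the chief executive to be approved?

7

The compensation package for the chief executive requires three-fourths of the disinterested directors present (11 − 2 = 9).
3/4 of 9 = 6.75, rounded up to 7.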